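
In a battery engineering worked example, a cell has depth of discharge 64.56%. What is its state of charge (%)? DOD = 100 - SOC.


SOC = 100 - DOD = 100 - 64.56 = 35.44%

35.44%


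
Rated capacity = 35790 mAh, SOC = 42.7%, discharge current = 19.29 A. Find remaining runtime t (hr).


Convert: C_total = 35790 mAh = 35.79 Ah
Step 1: remaining = SOC/100 * C_total = 42.7/100 * 35.79 = 15.282 Ah
Step 2: t = remaining / I = 15.282 / 19.29 = 0.7922 hr

0.7922 hr


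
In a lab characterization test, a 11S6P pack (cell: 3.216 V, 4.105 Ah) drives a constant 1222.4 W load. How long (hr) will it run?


Step 1: E_pack = Ns * V_cell * Np * C_cell = 11 * 3.216 * 6 * 4.105 = 871.31 Wh
Step 2: t = E_pack / P = 871.31 / 1222.4 = 0.7128 hr

0.7128 hr


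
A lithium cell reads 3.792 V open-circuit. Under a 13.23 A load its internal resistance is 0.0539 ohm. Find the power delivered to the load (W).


Step 1: V_terminal = OCV - I*R = 3.792 - 13.23 * 0.0539 = 3.0789 V
Step 2: P_out = V_terminal * I = 3.0789 * 13.23 = 40.73 W

40.73 W


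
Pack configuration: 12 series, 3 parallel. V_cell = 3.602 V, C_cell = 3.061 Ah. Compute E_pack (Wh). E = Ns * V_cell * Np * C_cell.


V_pack = 12 * 3.602 = 43.224 V
C_pack = 3 * 3.061 = 9.183 Ah
E = V_pack * C_pack = 43.224 * 9.183 = 396.9 Wh

396.9 Wh


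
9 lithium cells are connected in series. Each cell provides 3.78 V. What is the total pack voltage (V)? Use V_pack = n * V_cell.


With 9 cells in series at 3.78 V each, V_pack = 34.02 V

34.02 V


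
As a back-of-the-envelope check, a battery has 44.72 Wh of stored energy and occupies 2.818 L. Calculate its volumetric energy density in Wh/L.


ED = E / V = 44.72 / 2.818 = 15.87 Wh/L

15.87 Wh/L


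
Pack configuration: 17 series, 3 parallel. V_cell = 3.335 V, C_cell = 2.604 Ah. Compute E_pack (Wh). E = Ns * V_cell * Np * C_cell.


E = Ns * Vcell * Np * Ccell = 17 * 3.335 * 3 * 2.604 = 442.9 Wh

442.9 Wh


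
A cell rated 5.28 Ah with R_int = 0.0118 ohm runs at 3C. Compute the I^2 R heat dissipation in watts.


Step 1: I = C_rate * capacity = 3 * 5.28 = 15.84 A
Step 2: Q = I^2 * R = 15.84^2 * 0.0118 = 250.91 * 0.0118 = 2.961 W

2.961 W


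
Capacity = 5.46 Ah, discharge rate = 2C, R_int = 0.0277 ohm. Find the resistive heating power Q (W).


Step 1: I = C_rate * capacity = 2 * 5.46 = 10.92 A
Step 2: Q = I^2 * R = 10.92^2 * 0.0277 = 119.25 * 0.0277 = 3.303 W

3.303 W


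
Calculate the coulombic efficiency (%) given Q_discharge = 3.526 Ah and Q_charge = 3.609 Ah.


eta_c = Q_dis / Q_chg * 100 = 3.526 / 3.609 * 100 = 97.70%

97.70%


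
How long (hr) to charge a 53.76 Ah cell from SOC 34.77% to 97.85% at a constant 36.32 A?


delta_Ah = 53.76 * (97.85 - 34.77) / 100 = 33.912 Ah
t = delta_Ah / I = 33.912 / 36.32 = 0.9337 hr

0.9337 hr


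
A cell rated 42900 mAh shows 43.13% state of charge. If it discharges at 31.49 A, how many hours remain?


Convert: C_total = 42900 mAh = 42.9 Ah
Step 1: remaining = SOC/100 * C_total = 43.13/100 * 42.9 = 18.503 Ah
Step 2: t = remaining / I = 18.503 / 31.49 = 0.5876 hr

0.5876 hr


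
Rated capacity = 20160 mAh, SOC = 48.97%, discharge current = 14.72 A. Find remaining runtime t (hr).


Convert: C_total = 20160 mAh = 20.16 Ah
Step 1: remaining = SOC/100 * C_total = 48.97/100 * 20.16 = 9.8724 Ah
Step 2: t = remaining / I = 9.8724 / 14.72 = 0.6707 hr

0.6707 hr


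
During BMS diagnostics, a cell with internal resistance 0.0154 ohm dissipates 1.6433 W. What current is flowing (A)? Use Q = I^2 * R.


I = sqrt(Q / R) = sqrt(1.6433 / 0.0154) = sqrt(106.71) = 10.33 A

10.33 A


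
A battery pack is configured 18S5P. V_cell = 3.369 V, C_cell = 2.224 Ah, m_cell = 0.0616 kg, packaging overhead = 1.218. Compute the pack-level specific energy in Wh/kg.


Step 1: V_pack = 18 * 3.369 = 60.642 V
Step 2: C_pack = 5 * 2.224 = 11.12 Ah
Step 3: E_pack = V_pack * C_pack = 60.642 * 11.12 = 674.34 Wh
Step 4: m_pack = 18 * 5 * 0.0616 * 1.218 = 6.7526 kg
Step 5: ED = E_pack / m_pack = 674.34 / 6.7526 = 99.86 Wh/kg

99.86 Wh/kg


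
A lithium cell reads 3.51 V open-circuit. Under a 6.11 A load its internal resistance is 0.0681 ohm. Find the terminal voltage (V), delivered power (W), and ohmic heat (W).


Step 1: V_terminal = OCV - I*R = 3.51 - 6.11 * 0.0681 = 3.0939 V
Step 2: P_out = V_terminal * I = 3.0939 * 6.11 = 18.90 W
Step 3: Q = I^2 * R = 6.11^2 * 0.0681 = 2.542 W

V=3.0939 V, P=18.90 W, Q=2.542 W


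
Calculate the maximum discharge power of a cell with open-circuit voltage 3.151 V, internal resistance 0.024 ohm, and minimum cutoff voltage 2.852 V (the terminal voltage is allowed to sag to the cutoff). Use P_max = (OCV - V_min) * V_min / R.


P_max = (OCV - V_min) * V_min / R = (3.151 - 2.852) * 2.852 / 0.024 = 0.299 * 2.852 / 0.024 = 35.53 W

35.53 W


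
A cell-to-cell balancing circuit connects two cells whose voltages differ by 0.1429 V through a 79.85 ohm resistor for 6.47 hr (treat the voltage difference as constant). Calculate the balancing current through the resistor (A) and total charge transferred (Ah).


I_bal = dV / R = 0.1429 / 79.85 = 0.0017896 A
Q = I_bal * t = 0.0017896 * 6.47 = 0.01158 Ah

I=0.0017896 A, Q=0.01158 Ah


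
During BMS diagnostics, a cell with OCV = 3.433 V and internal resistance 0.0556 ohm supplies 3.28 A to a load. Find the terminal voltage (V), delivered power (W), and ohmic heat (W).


Step 1: V_terminal = OCV - I*R = 3.433 - 3.28 * 0.0556 = 3.2506 V
Step 2: P_out = V_terminal * I = 3.2506 * 3.28 = 10.66 W
Step 3: Q = I^2 * R = 3.28^2 * 0.0556 = 0.5982 W

V=3.2506 V, P=10.66 W, Q=0.5982 W


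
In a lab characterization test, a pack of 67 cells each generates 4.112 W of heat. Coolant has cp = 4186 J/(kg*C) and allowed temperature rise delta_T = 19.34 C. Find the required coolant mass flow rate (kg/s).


Q_total = 67 * 4.112 = 275.5 W
m_dot = Q_total / (cp * dT) = 275.5 / (4186 * 19.34) = 0.003403 kg/s

0.003403 kg/s


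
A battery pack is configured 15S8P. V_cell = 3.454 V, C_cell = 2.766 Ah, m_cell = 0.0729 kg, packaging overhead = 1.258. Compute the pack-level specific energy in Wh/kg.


Step 1: V_pack = 15 * 3.454 = 51.81 V
Step 2: C_pack = 8 * 2.766 = 22.128 Ah
Step 3: E_pack = V_pack * C_pack = 51.81 * 22.128 = 1146.5 Wh
Step 4: m_pack = 15 * 8 * 0.0729 * 1.258 = 11.005 kg
Step 5: ED = E_pack / m_pack = 1146.5 / 11.005 = 104.2 Wh/kg

104.2 Wh/kg


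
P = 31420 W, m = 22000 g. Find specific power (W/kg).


Convert: m = 22000 g = 22 kg
SP = P / m = 31420 / 22 = 1428 W/kg

1428 W/kg


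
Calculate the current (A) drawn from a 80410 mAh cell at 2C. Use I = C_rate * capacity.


Convert: capacity = 80410 mAh = 80.41 Ah
At 2C: I = 2 * 80.41 Ah = 160.82 A

160.82 A


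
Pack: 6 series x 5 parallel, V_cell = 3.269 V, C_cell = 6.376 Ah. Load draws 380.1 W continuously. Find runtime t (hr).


Step 1: E_pack = Ns * V_cell * Np * C_cell = 6 * 3.269 * 5 * 6.376 = 625.29 Wh
Step 2: t = E_pack / P = 625.29 / 380.1 = 1.645 hr

1.645 hr


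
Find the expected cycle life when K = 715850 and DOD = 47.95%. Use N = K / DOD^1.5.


Step 1: DOD^1.5 = 47.95^1.5 = 332.03
Step 2: N = 715850 / 332.03 = 2156 cycles

2156 cycles


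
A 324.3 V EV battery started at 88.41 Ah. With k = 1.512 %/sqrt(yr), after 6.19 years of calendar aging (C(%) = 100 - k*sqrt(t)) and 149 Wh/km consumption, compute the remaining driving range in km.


Step 1: capacity retention = 100 - 1.512 * sqrt(6.19) = 100 - 1.512 * 2.488 = 96.238%
Step 2: C_now = 88.41 * 96.238/100 = 85.084 Ah
Step 3: E_pack = V * C_now = 324.3 * 85.084 = 27593 Wh
Step 4: range = E_pack / consumption = 27593 / 149 = 185.2 km

185.2 km


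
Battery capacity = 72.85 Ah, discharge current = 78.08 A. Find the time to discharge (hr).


Runtime = 72.85 Ah / 78.08 A = 0.9330 hr

0.9330 hr


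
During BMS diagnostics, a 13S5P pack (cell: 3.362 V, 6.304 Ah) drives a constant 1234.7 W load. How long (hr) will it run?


Step 1: E_pack = Ns * V_cell * Np * C_cell = 13 * 3.362 * 5 * 6.304 = 1377.6 Wh
Step 2: t = E_pack / P = 1377.6 / 1234.7 = 1.116 hr

1.116 hr


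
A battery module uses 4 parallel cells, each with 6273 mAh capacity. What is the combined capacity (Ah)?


Convert: C_cell = 6273 mAh = 6.273 Ah
C_total = 4 * 6.273 = 25.092 Ah

25.092 Ah


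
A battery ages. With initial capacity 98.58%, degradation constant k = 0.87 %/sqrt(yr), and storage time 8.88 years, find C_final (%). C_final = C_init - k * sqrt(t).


sqrt(t) = sqrt(8.88) = 2.9799
C_final = 98.58 - 0.87 * 2.9799 = 95.99%

95.99%


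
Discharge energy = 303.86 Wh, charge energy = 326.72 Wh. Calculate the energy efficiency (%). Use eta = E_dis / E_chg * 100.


eta_e = E_dis / E_chg * 100 = 303.86 / 326.72 * 100 = 93.00%

93.00%


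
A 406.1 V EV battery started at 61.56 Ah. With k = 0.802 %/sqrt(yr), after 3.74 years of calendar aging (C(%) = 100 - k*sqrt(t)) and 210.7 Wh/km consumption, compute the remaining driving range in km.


Step 1: capacity retention = 100 - 0.802 * sqrt(3.74) = 100 - 0.802 * 1.9339 = 98.449%
Step 2: C_now = 61.56 * 98.449/100 = 60.605 Ah
Step 3: E_pack = V * C_now = 406.1 * 60.605 = 24612 Wh
Step 4: range = E_pack / consumption = 24612 / 210.7 = 116.8 km

116.8 km


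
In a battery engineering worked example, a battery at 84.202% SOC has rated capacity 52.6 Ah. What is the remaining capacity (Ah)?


remaining = SOC / 100 * total = 84.202 / 100 * 52.6 = 44.29 Ah

44.29 Ah


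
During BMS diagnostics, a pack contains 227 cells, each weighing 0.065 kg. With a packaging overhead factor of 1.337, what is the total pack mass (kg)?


m_pack = n * m_cell * overhead = 227 * 0.065 * 1.337 = 19.73 kg

19.73 kg


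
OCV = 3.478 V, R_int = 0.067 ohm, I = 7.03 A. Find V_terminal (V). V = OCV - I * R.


IR drop = 7.03 * 0.067 = 0.47101 V
V = 3.478 - 0.47101 = 3.007 V

3.007 V


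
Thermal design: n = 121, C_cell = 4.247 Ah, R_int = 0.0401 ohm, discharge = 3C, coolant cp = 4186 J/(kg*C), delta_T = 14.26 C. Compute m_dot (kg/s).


Step 1: I = 3 * 4.247 = 12.741 A
Step 2: Q_cell = I^2 * R = 12.741^2 * 0.0401 = 6.5096 W
Step 3: Q_total = 121 * 6.5096 = 787.66 W
Step 4: m_dot = Q_total / (cp * dT) = 787.66 / (4186 * 14.26) = 0.01320 kg/s

0.01320 kg/s


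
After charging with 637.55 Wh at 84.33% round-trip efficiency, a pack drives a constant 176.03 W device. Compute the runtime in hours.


Step 1: E_discharge = eta/100 * E_charge = 84.33/100 * 637.55 = 537.65 Wh
Step 2: t = E_discharge / P = 537.65 / 176.03 = 3.054 hr

3.054 hr


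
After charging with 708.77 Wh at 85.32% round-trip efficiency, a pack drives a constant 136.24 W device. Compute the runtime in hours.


Step 1: E_discharge = eta/100 * E_charge = 85.32/100 * 708.77 = 604.72 Wh
Step 2: t = E_discharge / P = 604.72 / 136.24 = 4.439 hr

4.439 hr


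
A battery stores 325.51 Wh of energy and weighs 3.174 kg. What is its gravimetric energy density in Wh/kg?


Specific energy = 325.51 Wh / 3.174 kg = 102.6 Wh/kg

102.6 Wh/kg


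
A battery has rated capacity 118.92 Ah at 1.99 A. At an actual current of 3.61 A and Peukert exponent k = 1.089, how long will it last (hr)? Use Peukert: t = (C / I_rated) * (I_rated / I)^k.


Step 1: t_rated = C / I_rated = 118.92 / 1.99 = 59.759 hr
Step 2: ratio = 1.99 / 3.61 = 0.55125
Step 3: ratio^k = 0.55125^1.089 = 0.52279
Step 4: t = t_rated * ratio^k = 59.759 * 0.52279 = 31.24 hr

31.24 hr


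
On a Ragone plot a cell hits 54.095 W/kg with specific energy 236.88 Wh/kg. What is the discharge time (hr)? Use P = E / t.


t = E / P = 236.88 / 54.095 = 4.379 hr

4.379 hr


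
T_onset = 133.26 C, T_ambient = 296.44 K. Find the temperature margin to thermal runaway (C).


Convert: T_ambient = 296.44 K = 23.29 C
margin = 133.26 - 23.29 = 109.97 C

109.97 C


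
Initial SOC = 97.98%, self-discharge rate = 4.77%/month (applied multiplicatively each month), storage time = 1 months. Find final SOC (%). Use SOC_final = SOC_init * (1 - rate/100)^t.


Monthly retention factor = 1 - 4.77/100 = 0.9523
Over 1 months: factor^1 = 0.9523
SOC_final = 97.98 * 0.9523 = 93.31%

93.31%


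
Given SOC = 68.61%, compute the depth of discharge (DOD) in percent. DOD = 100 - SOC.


Complement of SOC: DOD = 100% - 68.61% = 31.39%

31.39%


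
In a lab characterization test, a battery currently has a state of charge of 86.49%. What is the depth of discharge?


Complement of SOC: DOD = 100% - 86.49% = 13.51%

13.51%


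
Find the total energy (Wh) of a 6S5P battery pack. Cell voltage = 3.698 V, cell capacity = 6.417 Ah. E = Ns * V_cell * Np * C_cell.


E = Ns * Vcell * Np * Ccell = 6 * 3.698 * 5 * 6.417 = 711.9 Wh

711.9 Wh


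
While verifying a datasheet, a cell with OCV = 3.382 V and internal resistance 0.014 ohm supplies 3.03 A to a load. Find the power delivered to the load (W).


Step 1: V_terminal = OCV - I*R = 3.382 - 3.03 * 0.014 = 3.3396 V
Step 2: P_out = V_terminal * I = 3.3396 * 3.03 = 10.12 W

10.12 W


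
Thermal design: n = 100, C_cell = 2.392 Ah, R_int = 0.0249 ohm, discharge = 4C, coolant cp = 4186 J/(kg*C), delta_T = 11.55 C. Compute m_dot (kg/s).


Step 1: I = 4 * 2.392 = 9.568 A
Step 2: Q_cell = I^2 * R = 9.568^2 * 0.0249 = 2.2795 W
Step 3: Q_total = 100 * 2.2795 = 227.95 W
Step 4: m_dot = Q_total / (cp * dT) = 227.95 / (4186 * 11.55) = 0.004715 kg/s

0.004715 kg/s


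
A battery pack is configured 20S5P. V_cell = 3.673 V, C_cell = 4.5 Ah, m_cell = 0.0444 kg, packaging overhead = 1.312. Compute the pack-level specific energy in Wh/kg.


Step 1: V_pack = 20 * 3.673 = 73.46 V
Step 2: C_pack = 5 * 4.5 = 22.5 Ah
Step 3: E_pack = V_pack * C_pack = 73.46 * 22.5 = 1652.9 Wh
Step 4: m_pack = 20 * 5 * 0.0444 * 1.312 = 5.8253 kg
Step 5: ED = E_pack / m_pack = 1652.9 / 5.8253 = 283.7 Wh/kg

283.7 Wh/kg


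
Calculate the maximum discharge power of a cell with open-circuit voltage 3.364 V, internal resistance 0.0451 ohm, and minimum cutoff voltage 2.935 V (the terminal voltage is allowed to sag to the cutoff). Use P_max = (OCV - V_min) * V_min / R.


P_max = (OCV - V_min) * V_min / R = (3.364 - 2.935) * 2.935 / 0.0451 = 0.429 * 2.935 / 0.0451 = 27.92 W

27.92 W


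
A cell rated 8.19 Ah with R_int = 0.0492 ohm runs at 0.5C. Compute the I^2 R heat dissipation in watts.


Step 1: I = C_rate * capacity = 0.5 * 8.19 = 4.095 A
Step 2: Q = I^2 * R = 4.095^2 * 0.0492 = 16.769 * 0.0492 = 0.8250 W

0.8250 W


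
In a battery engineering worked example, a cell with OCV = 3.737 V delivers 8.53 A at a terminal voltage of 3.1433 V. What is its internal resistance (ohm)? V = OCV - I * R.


R = (OCV - V) / I = (3.737 - 3.1433) / 8.53 = 0.06960 ohm

0.06960 ohm


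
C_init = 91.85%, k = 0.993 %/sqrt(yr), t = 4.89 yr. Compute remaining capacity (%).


Step 1: sqrt(4.89 yr) = 2.2113
Step 2: drop = 0.993 * 2.2113 = 2.1958
Step 3: C_final = 91.85 - 2.1958 = 89.65%

89.65%


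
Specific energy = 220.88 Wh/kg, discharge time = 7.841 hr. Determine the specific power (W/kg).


Specific power = 220.88 Wh/kg / 7.841 hr = 28.17 W/kg

28.17 W/kg


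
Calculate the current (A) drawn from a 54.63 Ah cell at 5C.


At 5C: I = 5 * 54.63 Ah = 273.15 A

273.15 A


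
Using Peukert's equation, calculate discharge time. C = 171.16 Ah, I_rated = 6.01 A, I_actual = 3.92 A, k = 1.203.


t_rated = C / I_rated = 171.16 / 6.01 = 28.479 hr
(I_rated/I)^k = (1.5332)^1.203 = 1.6722
t = t_rated * (I_rated/I)^k = 28.479 * 1.6722 = 47.62 hr

47.62 hr


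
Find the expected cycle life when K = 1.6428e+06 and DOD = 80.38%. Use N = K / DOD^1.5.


Step 1: DOD^1.5 = 80.38^1.5 = 720.65
Step 2: N = 1.6428e+06 / 720.65 = 2280 cycles

2280 cycles


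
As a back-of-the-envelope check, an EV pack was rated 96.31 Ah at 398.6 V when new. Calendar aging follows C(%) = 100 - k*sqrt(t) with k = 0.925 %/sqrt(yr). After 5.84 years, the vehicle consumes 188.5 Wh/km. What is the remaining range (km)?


Step 1: capacity retention = 100 - 0.925 * sqrt(5.84) = 100 - 0.925 * 2.4166 = 97.765%
Step 2: C_now = 96.31 * 97.765/100 = 94.157 Ah
Step 3: E_pack = V * C_now = 398.6 * 94.157 = 37531 Wh
Step 4: range = E_pack / consumption = 37531 / 188.5 = 199.1 km

199.1 km


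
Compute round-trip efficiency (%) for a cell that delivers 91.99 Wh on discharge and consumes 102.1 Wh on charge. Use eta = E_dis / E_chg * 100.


eta_e = E_dis / E_chg * 100 = 91.99 / 102.1 * 100 = 90.10%

90.10%


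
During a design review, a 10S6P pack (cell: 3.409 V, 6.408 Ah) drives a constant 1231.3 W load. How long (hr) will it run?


Step 1: E_pack = Ns * V_cell * Np * C_cell = 10 * 3.409 * 6 * 6.408 = 1310.7 Wh
Step 2: t = E_pack / P = 1310.7 / 1231.3 = 1.064 hr

1.064 hr


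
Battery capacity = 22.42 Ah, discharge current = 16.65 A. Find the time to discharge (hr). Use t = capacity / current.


Runtime = 22.42 Ah / 16.65 A = 1.347 hr

1.347 hr


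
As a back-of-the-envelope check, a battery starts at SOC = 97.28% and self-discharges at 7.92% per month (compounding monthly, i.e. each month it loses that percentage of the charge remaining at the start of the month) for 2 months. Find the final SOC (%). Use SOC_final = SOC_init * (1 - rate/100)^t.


Monthly retention factor = 1 - 7.92/100 = 0.9208
Over 2 months: factor^2 = 0.84787
SOC_final = 97.28 * 0.84787 = 82.48%

82.48%


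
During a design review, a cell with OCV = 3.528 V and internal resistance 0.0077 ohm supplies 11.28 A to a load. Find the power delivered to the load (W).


Step 1: V_terminal = OCV - I*R = 3.528 - 11.28 * 0.0077 = 3.4411 V
Step 2: P_out = V_terminal * I = 3.4411 * 11.28 = 38.82 W

38.82 W


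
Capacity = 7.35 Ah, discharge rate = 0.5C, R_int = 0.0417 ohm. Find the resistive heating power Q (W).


Step 1: I = C_rate * capacity = 0.5 * 7.35 = 3.675 A
Step 2: Q = I^2 * R = 3.675^2 * 0.0417 = 13.506 * 0.0417 = 0.5632 W

0.5632 W


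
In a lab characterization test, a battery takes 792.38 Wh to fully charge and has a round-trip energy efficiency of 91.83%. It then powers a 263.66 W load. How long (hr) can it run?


Step 1: E_discharge = eta/100 * E_charge = 91.83/100 * 792.38 = 727.64 Wh
Step 2: t = E_discharge / P = 727.64 / 263.66 = 2.760 hr

2.760 hr


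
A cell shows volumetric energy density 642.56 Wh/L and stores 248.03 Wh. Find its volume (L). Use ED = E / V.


V = E / ED = 248.03 / 642.56 = 0.3860 L

0.3860 L


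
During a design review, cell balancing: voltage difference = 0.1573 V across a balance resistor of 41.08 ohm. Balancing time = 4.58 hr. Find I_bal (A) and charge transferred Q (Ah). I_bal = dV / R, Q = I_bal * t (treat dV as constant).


I_bal = dV / R = 0.1573 / 41.08 = 0.0038291 A
Q = I_bal * t = 0.0038291 * 4.58 = 0.01754 Ah

I=0.0038291 A, Q=0.01754 Ah


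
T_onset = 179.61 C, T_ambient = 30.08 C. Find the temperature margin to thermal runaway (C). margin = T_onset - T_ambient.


Safety margin = 179.61 C - 30.08 C = 149.53 C

149.53 C


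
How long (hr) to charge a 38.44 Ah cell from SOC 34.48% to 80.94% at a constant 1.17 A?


delta_Ah = 38.44 * (80.94 - 34.48) / 100 = 17.859 Ah
t = delta_Ah / I = 17.859 / 1.17 = 15.26 hr

15.26 hr


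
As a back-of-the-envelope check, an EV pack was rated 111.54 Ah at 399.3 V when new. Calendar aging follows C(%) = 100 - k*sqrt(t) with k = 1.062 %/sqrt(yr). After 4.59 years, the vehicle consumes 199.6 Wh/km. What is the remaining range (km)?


Step 1: capacity retention = 100 - 1.062 * sqrt(4.59) = 100 - 1.062 * 2.1424 = 97.725%
Step 2: C_now = 111.54 * 97.725/100 = 109 Ah
Step 3: E_pack = V * C_now = 399.3 * 109 = 43524 Wh
Step 4: range = E_pack / consumption = 43524 / 199.6 = 218.1 km

218.1 km


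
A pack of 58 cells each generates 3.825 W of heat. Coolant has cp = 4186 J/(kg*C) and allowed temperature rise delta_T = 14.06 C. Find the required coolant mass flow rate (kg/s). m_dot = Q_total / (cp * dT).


Q_total = 58 * 3.825 = 221.85 W
m_dot = Q_total / (cp * dT) = 221.85 / (4186 * 14.06) = 0.003769 kg/s

0.003769 kg/s


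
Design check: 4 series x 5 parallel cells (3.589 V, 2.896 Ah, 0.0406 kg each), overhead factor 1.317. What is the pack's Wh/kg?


Step 1: V_pack = 4 * 3.589 = 14.356 V
Step 2: C_pack = 5 * 2.896 = 14.48 Ah
Step 3: E_pack = V_pack * C_pack = 14.356 * 14.48 = 207.87 Wh
Step 4: m_pack = 4 * 5 * 0.0406 * 1.317 = 1.0694 kg
Step 5: ED = E_pack / m_pack = 207.87 / 1.0694 = 194.4 Wh/kg

194.4 Wh/kg


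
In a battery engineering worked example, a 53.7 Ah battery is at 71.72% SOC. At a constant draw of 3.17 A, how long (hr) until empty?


Step 1: remaining = SOC/100 * C_total = 71.72/100 * 53.7 = 38.514 Ah
Step 2: t = remaining / I = 38.514 / 3.17 = 12.15 hr

12.15 hr


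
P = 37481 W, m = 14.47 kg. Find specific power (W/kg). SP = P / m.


Specific power = 37481 W / 14.47 kg = 2590 W/kg

2590 W/kg


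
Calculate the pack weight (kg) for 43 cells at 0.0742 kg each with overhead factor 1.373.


m_pack = n * m_cell * overhead = 43 * 0.0742 * 1.373 = 4.381 kg

4.381 kg


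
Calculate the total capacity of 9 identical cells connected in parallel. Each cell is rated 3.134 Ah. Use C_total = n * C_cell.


Parallel capacities add: 9 * 3.134 Ah = 28.206 Ah

28.206 Ah


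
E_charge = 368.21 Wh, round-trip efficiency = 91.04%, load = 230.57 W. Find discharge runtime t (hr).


Step 1: E_discharge = eta/100 * E_charge = 91.04/100 * 368.21 = 335.22 Wh
Step 2: t = E_discharge / P = 335.22 / 230.57 = 1.454 hr

1.454 hr


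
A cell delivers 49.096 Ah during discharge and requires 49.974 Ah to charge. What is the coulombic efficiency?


Coulombic efficiency = 49.096/49.974 * 100% = 98.24%

98.24%


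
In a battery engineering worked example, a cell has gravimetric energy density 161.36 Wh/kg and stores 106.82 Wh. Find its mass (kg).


m = E / ED = 106.82 / 161.36 = 0.6620 kg

0.6620 kg


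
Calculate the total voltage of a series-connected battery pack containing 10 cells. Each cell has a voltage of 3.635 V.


V_pack = n * V_cell = 10 * 3.635 = 36.35 V

36.35 V


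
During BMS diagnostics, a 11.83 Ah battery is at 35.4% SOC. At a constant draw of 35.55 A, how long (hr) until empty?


Step 1: remaining = SOC/100 * C_total = 35.4/100 * 11.83 = 4.1878 Ah
Step 2: t = remaining / I = 4.1878 / 35.55 = 0.1178 hr

0.1178 hr


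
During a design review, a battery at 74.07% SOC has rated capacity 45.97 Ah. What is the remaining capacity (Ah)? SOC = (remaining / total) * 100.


remaining = SOC / 100 * total = 74.07 / 100 * 45.97 = 34.05 Ah

34.05 Ah


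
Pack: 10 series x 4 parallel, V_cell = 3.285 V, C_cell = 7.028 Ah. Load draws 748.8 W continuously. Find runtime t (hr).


Step 1: E_pack = Ns * V_cell * Np * C_cell = 10 * 3.285 * 4 * 7.028 = 923.48 Wh
Step 2: t = E_pack / P = 923.48 / 748.8 = 1.233 hr

1.233 hr


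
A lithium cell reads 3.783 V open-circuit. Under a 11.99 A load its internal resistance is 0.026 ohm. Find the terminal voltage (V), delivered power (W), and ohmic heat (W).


Step 1: V_terminal = OCV - I*R = 3.783 - 11.99 * 0.026 = 3.4713 V
Step 2: P_out = V_terminal * I = 3.4713 * 11.99 = 41.62 W
Step 3: Q = I^2 * R = 11.99^2 * 0.026 = 3.738 W

V=3.4713 V, P=41.62 W, Q=3.738 W


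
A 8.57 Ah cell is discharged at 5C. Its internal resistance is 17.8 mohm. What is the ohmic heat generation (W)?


Convert: R = 17.8 mohm = 0.0178 ohm
Step 1: I = C_rate * capacity = 5 * 8.57 = 42.85 A
Step 2: Q = I^2 * R = 42.85^2 * 0.0178 = 1836.1 * 0.0178 = 32.68 W

32.68 W


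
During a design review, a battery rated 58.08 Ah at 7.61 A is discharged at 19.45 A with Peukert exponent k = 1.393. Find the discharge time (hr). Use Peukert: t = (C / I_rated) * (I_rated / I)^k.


t_rated = C / I_rated = 58.08 / 7.61 = 7.6321 hr
(I_rated/I)^k = (0.39126)^1.393 = 0.27059
t = t_rated * (I_rated/I)^k = 7.6321 * 0.27059 = 2.065 hr

2.065 hr


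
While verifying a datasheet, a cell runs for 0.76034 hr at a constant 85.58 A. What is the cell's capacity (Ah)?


C = I * t = 85.58 * 0.76034 = 65.07 Ah

65.07 Ah


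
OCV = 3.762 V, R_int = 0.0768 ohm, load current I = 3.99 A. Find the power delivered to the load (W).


Step 1: V_terminal = OCV - I*R = 3.762 - 3.99 * 0.0768 = 3.4556 V
Step 2: P_out = V_terminal * I = 3.4556 * 3.99 = 13.79 W

13.79 W


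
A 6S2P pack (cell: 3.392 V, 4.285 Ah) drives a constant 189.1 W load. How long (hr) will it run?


Step 1: E_pack = Ns * V_cell * Np * C_cell = 6 * 3.392 * 2 * 4.285 = 174.42 Wh
Step 2: t = E_pack / P = 174.42 / 189.1 = 0.9224 hr

0.9224 hr


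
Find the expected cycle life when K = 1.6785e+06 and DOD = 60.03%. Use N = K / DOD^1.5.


Step 1: DOD^1.5 = 60.03^1.5 = 465.11
Step 2: N = 1.6785e+06 / 465.11 = 3609 cycles

3609 cycles


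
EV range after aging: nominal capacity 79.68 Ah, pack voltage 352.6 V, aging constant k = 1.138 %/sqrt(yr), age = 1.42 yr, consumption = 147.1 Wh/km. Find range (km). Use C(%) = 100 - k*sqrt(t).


Step 1: capacity retention = 100 - 1.138 * sqrt(1.42) = 100 - 1.138 * 1.1916 = 98.644%
Step 2: C_now = 79.68 * 98.644/100 = 78.6 Ah
Step 3: E_pack = V * C_now = 352.6 * 78.6 = 27714 Wh
Step 4: range = E_pack / consumption = 27714 / 147.1 = 188.4 km

188.4 km


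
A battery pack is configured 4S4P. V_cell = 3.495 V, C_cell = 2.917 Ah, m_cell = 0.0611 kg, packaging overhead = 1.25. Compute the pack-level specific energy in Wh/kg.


Step 1: V_pack = 4 * 3.495 = 13.98 V
Step 2: C_pack = 4 * 2.917 = 11.668 Ah
Step 3: E_pack = V_pack * C_pack = 13.98 * 11.668 = 163.12 Wh
Step 4: m_pack = 4 * 4 * 0.0611 * 1.25 = 1.222 kg
Step 5: ED = E_pack / m_pack = 163.12 / 1.222 = 133.5 Wh/kg

133.5 Wh/kg


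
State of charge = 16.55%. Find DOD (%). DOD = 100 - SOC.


DOD = 100 - SOC = 100 - 16.55 = 83.45%

83.45%


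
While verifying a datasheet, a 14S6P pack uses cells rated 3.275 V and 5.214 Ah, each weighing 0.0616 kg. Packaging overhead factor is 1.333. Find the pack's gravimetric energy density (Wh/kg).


Step 1: V_pack = 14 * 3.275 = 45.85 V
Step 2: C_pack = 6 * 5.214 = 31.284 Ah
Step 3: E_pack = V_pack * C_pack = 45.85 * 31.284 = 1434.4 Wh
Step 4: m_pack = 14 * 6 * 0.0616 * 1.333 = 6.8975 kg
Step 5: ED = E_pack / m_pack = 1434.4 / 6.8975 = 208.0 Wh/kg

208.0 Wh/kg


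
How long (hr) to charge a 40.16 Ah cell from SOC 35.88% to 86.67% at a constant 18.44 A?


delta_Ah = 40.16 * (86.67 - 35.88) / 100 = 20.397 Ah
t = delta_Ah / I = 20.397 / 18.44 = 1.106 hr

1.106 hr


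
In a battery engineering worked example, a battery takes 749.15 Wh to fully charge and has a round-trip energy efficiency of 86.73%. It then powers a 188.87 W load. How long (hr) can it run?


Step 1: E_discharge = eta/100 * E_charge = 86.73/100 * 749.15 = 649.74 Wh
Step 2: t = E_discharge / P = 649.74 / 188.87 = 3.440 hr

3.440 hr


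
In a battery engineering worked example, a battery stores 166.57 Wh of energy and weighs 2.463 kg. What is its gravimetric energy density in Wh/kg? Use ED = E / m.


ED = E / m = 166.57 / 2.463 = 67.63 Wh/kg

67.63 Wh/kg


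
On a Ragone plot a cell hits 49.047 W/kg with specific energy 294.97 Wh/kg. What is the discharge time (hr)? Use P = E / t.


t = E / P = 294.97 / 49.047 = 6.014 hr

6.014 hr


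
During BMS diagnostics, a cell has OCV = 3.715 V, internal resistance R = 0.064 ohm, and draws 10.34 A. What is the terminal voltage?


V = OCV - I*R = 3.715 - 10.34 * 0.064 = 3.053 V

3.053 V


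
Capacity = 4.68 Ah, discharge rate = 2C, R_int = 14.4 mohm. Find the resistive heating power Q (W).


Convert: R = 14.4 mohm = 0.0144 ohm
Step 1: I = C_rate * capacity = 2 * 4.68 = 9.36 A
Step 2: Q = I^2 * R = 9.36^2 * 0.0144 = 87.61 * 0.0144 = 1.262 W

1.262 W


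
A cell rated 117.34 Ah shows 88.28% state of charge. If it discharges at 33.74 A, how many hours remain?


Step 1: remaining = SOC/100 * C_total = 88.28/100 * 117.34 = 103.59 Ah
Step 2: t = remaining / I = 103.59 / 33.74 = 3.070 hr

3.070 hr


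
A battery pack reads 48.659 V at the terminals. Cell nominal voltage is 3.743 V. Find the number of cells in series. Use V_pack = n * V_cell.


n = V_pack / V_cell = 48.659 / 3.743 = 13

13


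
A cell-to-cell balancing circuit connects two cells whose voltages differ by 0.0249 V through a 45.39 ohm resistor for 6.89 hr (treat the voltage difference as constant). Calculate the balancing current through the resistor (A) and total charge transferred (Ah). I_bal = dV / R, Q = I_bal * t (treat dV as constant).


I_bal = dV / R = 0.0249 / 45.39 = 5.4858e-04 A
Q = I_bal * t = 5.4858e-04 * 6.89 = 0.003780 Ah

I=5.4858e-04 A, Q=0.003780 Ah


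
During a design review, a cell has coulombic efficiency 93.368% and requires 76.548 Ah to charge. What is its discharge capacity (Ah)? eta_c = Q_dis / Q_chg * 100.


Q_dis = eta/100 * Q_chg = 93.368/100 * 76.548 = 71.47 Ah

71.47 Ah


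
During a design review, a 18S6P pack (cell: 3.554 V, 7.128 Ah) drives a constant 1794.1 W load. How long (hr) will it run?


Step 1: E_pack = Ns * V_cell * Np * C_cell = 18 * 3.554 * 6 * 7.128 = 2736 Wh
Step 2: t = E_pack / P = 2736 / 1794.1 = 1.525 hr

1.525 hr


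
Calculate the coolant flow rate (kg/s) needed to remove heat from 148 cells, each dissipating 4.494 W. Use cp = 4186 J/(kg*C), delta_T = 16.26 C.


Q_total = 148 * 4.494 = 665.11 W
m_dot = Q_total / (cp * dT) = 665.11 / (4186 * 16.26) = 0.009772 kg/s

0.009772 kg/s


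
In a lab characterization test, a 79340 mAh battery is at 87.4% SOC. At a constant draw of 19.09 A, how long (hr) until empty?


Convert: C_total = 79340 mAh = 79.34 Ah
Step 1: remaining = SOC/100 * C_total = 87.4/100 * 79.34 = 69.343 Ah
Step 2: t = remaining / I = 69.343 / 19.09 = 3.632 hr

3.632 hr


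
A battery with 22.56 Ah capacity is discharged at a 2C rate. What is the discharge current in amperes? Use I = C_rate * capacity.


At 2C: I = 2 * 22.56 Ah = 45.12 A

45.12 A


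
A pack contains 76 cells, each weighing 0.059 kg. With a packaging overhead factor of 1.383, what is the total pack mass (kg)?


Cell mass sum = 76 * 0.059 = 4.484 kg
With overhead 1.383: m_pack = 4.484 * 1.383 = 6.201 kg

6.201 kg


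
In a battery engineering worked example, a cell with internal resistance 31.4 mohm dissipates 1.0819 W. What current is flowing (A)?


Convert: R = 31.4 mohm = 0.0314 ohm
I = sqrt(Q / R) = sqrt(1.0819 / 0.0314) = sqrt(34.455) = 5.870 A

5.870 A


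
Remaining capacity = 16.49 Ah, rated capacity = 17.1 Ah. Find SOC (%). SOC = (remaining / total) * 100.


SOC = (remaining / total) * 100 = (16.49 / 17.1) * 100 = 96.43%

96.43%


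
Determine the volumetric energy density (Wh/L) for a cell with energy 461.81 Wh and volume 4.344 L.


ED = E / V = 461.81 / 4.344 = 106.3 Wh/L

106.3 Wh/L


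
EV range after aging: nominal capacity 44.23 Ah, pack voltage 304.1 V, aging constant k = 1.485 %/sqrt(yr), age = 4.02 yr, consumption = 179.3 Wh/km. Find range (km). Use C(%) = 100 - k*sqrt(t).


Step 1: capacity retention = 100 - 1.485 * sqrt(4.02) = 100 - 1.485 * 2.005 = 97.023%
Step 2: C_now = 44.23 * 97.023/100 = 42.913 Ah
Step 3: E_pack = V * C_now = 304.1 * 42.913 = 13050 Wh
Step 4: range = E_pack / consumption = 13050 / 179.3 = 72.78 km

72.78 km


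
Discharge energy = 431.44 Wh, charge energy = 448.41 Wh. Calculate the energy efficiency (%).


eta_e = E_dis / E_chg * 100 = 431.44 / 448.41 * 100 = 96.22%

96.22%


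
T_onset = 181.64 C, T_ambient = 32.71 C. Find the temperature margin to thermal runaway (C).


margin = T_onset - T_ambient = 181.64 - 32.71 = 148.93 C

148.93 C


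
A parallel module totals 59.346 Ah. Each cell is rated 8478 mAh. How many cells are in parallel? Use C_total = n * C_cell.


Convert: C_cell = 8478 mAh = 8.478 Ah
n = C_total / C_cell = 59.346 / 8.478 = 7

7


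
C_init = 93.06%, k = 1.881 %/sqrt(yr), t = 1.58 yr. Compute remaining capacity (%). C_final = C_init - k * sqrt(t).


Step 1: sqrt(1.58 yr) = 1.257
Step 2: drop = 1.881 * 1.257 = 2.3644
Step 3: C_final = 93.06 - 2.3644 = 90.70%

90.70%


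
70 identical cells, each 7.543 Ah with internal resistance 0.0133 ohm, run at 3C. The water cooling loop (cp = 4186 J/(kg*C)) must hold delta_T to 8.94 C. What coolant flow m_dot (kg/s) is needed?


Step 1: I = 3 * 7.543 = 22.629 A
Step 2: Q_cell = I^2 * R = 22.629^2 * 0.0133 = 6.8106 W
Step 3: Q_total = 70 * 6.8106 = 476.74 W
Step 4: m_dot = Q_total / (cp * dT) = 476.74 / (4186 * 8.94) = 0.01274 kg/s

0.01274 kg/s


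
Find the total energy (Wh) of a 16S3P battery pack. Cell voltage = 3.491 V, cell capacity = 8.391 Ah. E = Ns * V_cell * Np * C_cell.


E = Ns * Vcell * Np * Ccell = 16 * 3.491 * 3 * 8.391 = 1406 Wh

1406 Wh


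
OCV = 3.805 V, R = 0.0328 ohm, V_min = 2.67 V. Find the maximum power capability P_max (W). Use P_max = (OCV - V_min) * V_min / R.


dV = OCV - V_min = 1.135 V (so I_max = dV / R)
P_max = dV * V_min / R = 1.135 * 2.67 / 0.0328 = 92.39 W

92.39 W


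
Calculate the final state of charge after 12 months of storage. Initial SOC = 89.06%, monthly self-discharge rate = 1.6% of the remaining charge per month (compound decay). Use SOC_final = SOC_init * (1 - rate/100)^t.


Monthly retention factor = 1 - 1.6/100 = 0.984
Over 12 months: factor^12 = 0.82403
SOC_final = 89.06 * 0.82403 = 73.39%

73.39%


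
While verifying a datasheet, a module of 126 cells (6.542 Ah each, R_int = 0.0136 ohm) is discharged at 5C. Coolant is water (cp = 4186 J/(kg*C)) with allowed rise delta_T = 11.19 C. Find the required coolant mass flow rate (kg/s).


Step 1: I = 5 * 6.542 = 32.71 A
Step 2: Q_cell = I^2 * R = 32.71^2 * 0.0136 = 14.551 W
Step 3: Q_total = 126 * 14.551 = 1833.4 W
Step 4: m_dot = Q_total / (cp * dT) = 1833.4 / (4186 * 11.19) = 0.03914 kg/s

0.03914 kg/s


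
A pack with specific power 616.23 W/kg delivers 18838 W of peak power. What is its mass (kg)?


m = P / SP = 18838 / 616.23 = 30.57 kg

30.57 kg


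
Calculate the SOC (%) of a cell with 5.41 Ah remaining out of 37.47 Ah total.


SOC = (remaining / total) * 100 = (5.41 / 37.47) * 100 = 14.44%

14.44%


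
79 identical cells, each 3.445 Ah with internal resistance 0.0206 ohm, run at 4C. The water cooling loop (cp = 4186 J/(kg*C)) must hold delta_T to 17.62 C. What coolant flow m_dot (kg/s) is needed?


Step 1: I = 4 * 3.445 = 13.78 A
Step 2: Q_cell = I^2 * R = 13.78^2 * 0.0206 = 3.9117 W
Step 3: Q_total = 79 * 3.9117 = 309.02 W
Step 4: m_dot = Q_total / (cp * dT) = 309.02 / (4186 * 17.62) = 0.004190 kg/s

0.004190 kg/s


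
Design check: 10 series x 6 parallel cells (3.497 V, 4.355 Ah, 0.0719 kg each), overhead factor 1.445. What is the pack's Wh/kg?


Step 1: V_pack = 10 * 3.497 = 34.97 V
Step 2: C_pack = 6 * 4.355 = 26.13 Ah
Step 3: E_pack = V_pack * C_pack = 34.97 * 26.13 = 913.77 Wh
Step 4: m_pack = 10 * 6 * 0.0719 * 1.445 = 6.2337 kg
Step 5: ED = E_pack / m_pack = 913.77 / 6.2337 = 146.6 Wh/kg

146.6 Wh/kg


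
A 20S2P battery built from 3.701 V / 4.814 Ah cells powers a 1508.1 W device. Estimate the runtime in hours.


Step 1: E_pack = Ns * V_cell * Np * C_cell = 20 * 3.701 * 2 * 4.814 = 712.66 Wh
Step 2: t = E_pack / P = 712.66 / 1508.1 = 0.4726 hr

0.4726 hr


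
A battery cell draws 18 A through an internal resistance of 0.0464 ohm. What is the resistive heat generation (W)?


I^2 = 324
Q = 324 * 0.0464 = 15.03 W

15.03 W


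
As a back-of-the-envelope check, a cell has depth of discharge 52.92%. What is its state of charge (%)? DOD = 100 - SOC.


SOC = 100 - DOD = 100 - 52.92 = 47.08%

47.08%


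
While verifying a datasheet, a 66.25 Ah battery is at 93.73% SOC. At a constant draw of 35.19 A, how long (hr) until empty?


Step 1: remaining = SOC/100 * C_total = 93.73/100 * 66.25 = 62.096 Ah
Step 2: t = remaining / I = 62.096 / 35.19 = 1.765 hr

1.765 hr


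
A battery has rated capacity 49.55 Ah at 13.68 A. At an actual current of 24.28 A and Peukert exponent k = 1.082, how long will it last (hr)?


t_rated = C / I_rated = 49.55 / 13.68 = 3.6221 hr
(I_rated/I)^k = (0.56343)^1.082 = 0.53754
t = t_rated * (I_rated/I)^k = 3.6221 * 0.53754 = 1.947 hr

1.947 hr


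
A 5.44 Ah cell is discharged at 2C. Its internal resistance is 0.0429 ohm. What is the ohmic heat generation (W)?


Step 1: I = C_rate * capacity = 2 * 5.44 = 10.88 A
Step 2: Q = I^2 * R = 10.88^2 * 0.0429 = 118.37 * 0.0429 = 5.078 W

5.078 W


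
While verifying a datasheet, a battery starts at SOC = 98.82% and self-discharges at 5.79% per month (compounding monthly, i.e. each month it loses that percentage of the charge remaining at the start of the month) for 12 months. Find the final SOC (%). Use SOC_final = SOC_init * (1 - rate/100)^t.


decay = (1 - 5.79/100)^12 = 0.48884
SOC_final = 98.82 * 0.48884 = 48.31%

48.31%


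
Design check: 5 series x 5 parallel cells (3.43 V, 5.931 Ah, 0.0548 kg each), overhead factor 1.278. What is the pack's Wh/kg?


Step 1: V_pack = 5 * 3.43 = 17.15 V
Step 2: C_pack = 5 * 5.931 = 29.655 Ah
Step 3: E_pack = V_pack * C_pack = 17.15 * 29.655 = 508.58 Wh
Step 4: m_pack = 5 * 5 * 0.0548 * 1.278 = 1.7509 kg
Step 5: ED = E_pack / m_pack = 508.58 / 1.7509 = 290.5 Wh/kg

290.5 Wh/kg


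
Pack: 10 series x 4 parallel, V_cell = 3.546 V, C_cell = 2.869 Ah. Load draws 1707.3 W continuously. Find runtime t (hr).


Step 1: E_pack = Ns * V_cell * Np * C_cell = 10 * 3.546 * 4 * 2.869 = 406.94 Wh
Step 2: t = E_pack / P = 406.94 / 1707.3 = 0.2384 hr

0.2384 hr


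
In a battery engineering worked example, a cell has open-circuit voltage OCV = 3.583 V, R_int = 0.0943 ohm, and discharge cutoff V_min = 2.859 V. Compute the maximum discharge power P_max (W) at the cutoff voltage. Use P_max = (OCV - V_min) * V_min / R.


dV = OCV - V_min = 0.724 V (so I_max = dV / R)
P_max = dV * V_min / R = 0.724 * 2.859 / 0.0943 = 21.95 W

21.95 W


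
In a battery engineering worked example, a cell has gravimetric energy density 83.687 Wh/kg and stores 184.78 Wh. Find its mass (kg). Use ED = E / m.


m = E / ED = 184.78 / 83.687 = 2.208 kg

2.208 kg


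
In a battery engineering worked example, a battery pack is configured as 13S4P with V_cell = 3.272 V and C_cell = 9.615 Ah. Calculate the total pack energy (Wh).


E = Ns * Vcell * Np * Ccell = 13 * 3.272 * 4 * 9.615 = 1636 Wh

1636 Wh


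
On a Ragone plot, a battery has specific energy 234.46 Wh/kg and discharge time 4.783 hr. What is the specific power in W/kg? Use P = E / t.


Specific power = 234.46 Wh/kg / 4.783 hr = 49.02 W/kg

49.02 W/kg


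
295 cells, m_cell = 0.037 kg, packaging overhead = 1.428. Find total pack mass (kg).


m_pack = n * m_cell * overhead = 295 * 0.037 * 1.428 = 15.59 kg

15.59 kg


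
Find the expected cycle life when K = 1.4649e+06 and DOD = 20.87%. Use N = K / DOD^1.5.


DOD^1.5 = 95.342
N = K / DOD^1.5 = 1.4649e+06 / 95.342 = 15360

15360 cycles


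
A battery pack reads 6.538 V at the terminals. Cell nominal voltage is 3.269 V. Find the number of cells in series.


Rearranging: n = V_pack / V_cell = 6.538 / 3.269 = 2 cells

2


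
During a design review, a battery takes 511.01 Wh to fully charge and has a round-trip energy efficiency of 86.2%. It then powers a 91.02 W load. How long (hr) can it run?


Step 1: E_discharge = eta/100 * E_charge = 86.2/100 * 511.01 = 440.49 Wh
Step 2: t = E_discharge / P = 440.49 / 91.02 = 4.839 hr

4.839 hr


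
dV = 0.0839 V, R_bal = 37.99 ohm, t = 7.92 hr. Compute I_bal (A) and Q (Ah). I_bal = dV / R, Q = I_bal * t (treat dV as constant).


First, Ohm's law: I_bal = 0.0839 V / 37.99 ohm = 0.0022085 A
Then Q = I * t = 0.0022085 A * 7.92 hr = 0.01749 Ah

I=0.0022085 A, Q=0.01749 Ah


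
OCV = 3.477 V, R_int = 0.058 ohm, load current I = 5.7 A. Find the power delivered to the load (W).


Step 1: V_terminal = OCV - I*R = 3.477 - 5.7 * 0.058 = 3.1464 V
Step 2: P_out = V_terminal * I = 3.1464 * 5.7 = 17.93 W

17.93 W


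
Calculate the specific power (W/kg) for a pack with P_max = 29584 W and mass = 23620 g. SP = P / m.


Convert: m = 23620 g = 23.62 kg
SP = P / m = 29584 / 23.62 = 1252 W/kg

1252 W/kg
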